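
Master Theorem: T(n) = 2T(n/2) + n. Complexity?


a=2, b=2, c=1. log_2(2)=1 = c=1. Case 2: O(n^c log n) = O(n log n)
Complexity: O(n log n)


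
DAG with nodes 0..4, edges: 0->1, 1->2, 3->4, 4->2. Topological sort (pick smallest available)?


Kahn's algorithm, process smallest node first
Order: [0, 1, 3, 4, 2]


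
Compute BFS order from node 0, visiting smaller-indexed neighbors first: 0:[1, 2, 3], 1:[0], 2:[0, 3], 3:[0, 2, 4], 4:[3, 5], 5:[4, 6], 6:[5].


BFS queue: start with [0]
Visit order: [0, 1, 2, 3, 4, 5, 6]


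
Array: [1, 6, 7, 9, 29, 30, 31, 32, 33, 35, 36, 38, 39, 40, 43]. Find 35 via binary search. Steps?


Search for 35:
[0,14] mid=7 arr[7]=32
[8,14] mid=11 arr[11]=38
[8,10] mid=9 arr[9]=35
Total: 3 comparisons


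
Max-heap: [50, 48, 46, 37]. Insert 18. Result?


Append 18: [50, 48, 46, 37, 18]
Bubble up: no swaps needed
Result: [50, 48, 46, 37, 18]


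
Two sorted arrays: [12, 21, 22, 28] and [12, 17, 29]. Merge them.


Compare heads, take smaller each step.
Merged: [12, 12, 17, 21, 22, 28, 29]


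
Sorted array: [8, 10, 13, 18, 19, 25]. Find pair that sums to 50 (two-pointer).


Two pointers: lo=0, hi=5
No pair sums to 50


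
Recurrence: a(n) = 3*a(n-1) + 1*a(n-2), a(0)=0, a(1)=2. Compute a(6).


Build bottom-up:
...a(4)=66, a(5)=218, a(6)=3*218+1*66=720


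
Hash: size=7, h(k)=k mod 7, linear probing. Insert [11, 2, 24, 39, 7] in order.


Insertions: 11->slot 4; 2->slot 2; 24->slot 3; 39->slot 5; 7->slot 0
Table: [7, None, 2, 24, 11, 39, None]


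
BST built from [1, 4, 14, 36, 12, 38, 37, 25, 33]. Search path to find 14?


BST root = 1
Search for 14: compare at each node
Path: [1, 4, 14]


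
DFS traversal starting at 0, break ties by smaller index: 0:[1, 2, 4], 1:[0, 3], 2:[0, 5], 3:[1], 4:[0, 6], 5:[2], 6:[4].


DFS stack-based: start with [0]
Visit order: [0, 1, 3, 2, 5, 4, 6]


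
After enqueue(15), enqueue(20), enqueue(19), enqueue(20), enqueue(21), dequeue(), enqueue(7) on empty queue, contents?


enqueue(15) -> [15]
enqueue(20) -> [15, 20]
enqueue(19) -> [15, 20, 19]
enqueue(20) -> [15, 20, 19, 20]
enqueue(21) -> [15, 20, 19, 20, 21]
dequeue() returns 15 -> [20, 19, 20, 21]
enqueue(7) -> [20, 19, 20, 21, 7]
Final queue (front to back): [20, 19, 20, 21, 7]


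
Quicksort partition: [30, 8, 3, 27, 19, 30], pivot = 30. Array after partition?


Elements <= 30 go left of pivot.
Result: [30, 8, 3, 27, 19, 30], pivot at index 5


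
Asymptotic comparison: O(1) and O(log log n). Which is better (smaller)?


constant grows slower than double-logarithmic
O(1) is asymptotically smaller; O(log log n) grows faster


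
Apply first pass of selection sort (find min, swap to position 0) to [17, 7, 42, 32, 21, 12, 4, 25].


After one pass: [4, 7, 42, 32, 21, 12, 17, 25]


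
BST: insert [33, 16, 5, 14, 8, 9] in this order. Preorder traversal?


Root = 33; build tree by BST insertion.
Preorder traversal: [33, 16, 5, 14, 8, 9]


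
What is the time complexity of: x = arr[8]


Analysis: constant-time operation, no loop
Complexity: O(1)


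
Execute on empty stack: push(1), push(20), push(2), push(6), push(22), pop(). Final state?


push(1) -> [1]
push(20) -> [1, 20]
push(2) -> [1, 20, 2]
push(6) -> [1, 20, 2, 6]
push(22) -> [1, 20, 2, 6, 22]
pop() returns 22 -> [1, 20, 2, 6]
Final stack (bottom to top): [1, 20, 2, 6]


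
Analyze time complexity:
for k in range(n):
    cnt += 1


Per nesting level: O(n) = O(n)
Complexity: O(n)


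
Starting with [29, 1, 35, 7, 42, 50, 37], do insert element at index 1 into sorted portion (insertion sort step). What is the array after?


After one pass: [1, 29, 35, 7, 42, 50, 37]


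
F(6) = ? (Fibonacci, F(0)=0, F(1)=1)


F(n)=F(n-1)+F(n-2)
...F(4)=3, F(5)=5, F(6)=8


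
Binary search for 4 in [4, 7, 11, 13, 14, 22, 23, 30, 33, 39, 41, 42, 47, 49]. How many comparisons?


Search for 4:
[0,13] mid=6 arr[6]=23
[0,5] mid=2 arr[2]=11
[0,1] mid=0 arr[0]=4
Total: 3 comparisons


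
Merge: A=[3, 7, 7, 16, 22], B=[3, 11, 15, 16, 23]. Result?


Compare heads, take smaller each step.
Merged: [3, 3, 7, 7, 11, 15, 16, 16, 22, 23]


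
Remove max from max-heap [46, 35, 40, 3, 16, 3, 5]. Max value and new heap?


Max = 46
Replace root with last, heapify down
Resulting heap: [40, 35, 5, 3, 16, 3]


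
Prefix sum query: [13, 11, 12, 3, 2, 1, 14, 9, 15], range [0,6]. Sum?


Prefix sums: [0, 13, 24, 36, 39, 41, 42, 56, 65, 80]
Sum[0..6] = prefix[7] - prefix[0] = 56 - 0 = 56


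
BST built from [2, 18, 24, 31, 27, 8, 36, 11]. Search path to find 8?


BST root = 2
Search for 8: compare at each node
Path: [2, 18, 8]


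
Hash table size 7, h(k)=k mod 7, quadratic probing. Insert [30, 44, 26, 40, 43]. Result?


Insertions: 30->slot 2; 44->slot 3; 26->slot 5; 40->slot 6; 43->slot 1
Table: [None, 43, 30, 44, None, 26, 40]


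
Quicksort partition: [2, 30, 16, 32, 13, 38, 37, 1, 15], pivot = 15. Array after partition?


Elements <= 15 go left of pivot.
Result: [2, 13, 1, 15, 30, 38, 37, 16, 32], pivot at index 3


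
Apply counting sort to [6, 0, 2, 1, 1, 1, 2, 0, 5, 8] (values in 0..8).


Count array: [2, 3, 2, 0, 0, 1, 1, 0, 1]
Reconstruct: [0, 0, 1, 1, 1, 2, 2, 5, 6, 8]


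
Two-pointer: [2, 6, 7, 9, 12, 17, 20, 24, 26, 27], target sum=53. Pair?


Two pointers: lo=0, hi=9
Found pair: (26, 27) summing to 53


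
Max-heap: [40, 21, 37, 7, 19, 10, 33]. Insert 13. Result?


Append 13: [40, 21, 37, 7, 19, 10, 33, 13]
Bubble up: swap idx 7(13) with idx 3(7)
Result: [40, 21, 37, 13, 19, 10, 33, 7]


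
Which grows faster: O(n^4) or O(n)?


linear grows slower than quartic
O(n) is asymptotically smaller; O(n^4) grows faster


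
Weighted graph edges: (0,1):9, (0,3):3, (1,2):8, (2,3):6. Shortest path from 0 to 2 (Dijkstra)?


Dijkstra from 0:
Distances: {0: 0, 1: 9, 2: 9, 3: 3}
Shortest distance to 2 = 9, path = [0, 3, 2]


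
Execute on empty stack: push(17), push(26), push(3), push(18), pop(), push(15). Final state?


push(17) -> [17]
push(26) -> [17, 26]
push(3) -> [17, 26, 3]
push(18) -> [17, 26, 3, 18]
pop() returns 18 -> [17, 26, 3]
push(15) -> [17, 26, 3, 15]
Final stack (bottom to top): [17, 26, 3, 15]


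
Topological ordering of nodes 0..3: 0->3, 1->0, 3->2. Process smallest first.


Kahn's algorithm, process smallest node first
Order: [1, 0, 3, 2]


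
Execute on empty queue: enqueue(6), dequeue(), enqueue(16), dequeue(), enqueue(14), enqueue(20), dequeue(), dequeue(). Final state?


enqueue(6) -> [6]
dequeue() returns 6 -> []
enqueue(16) -> [16]
dequeue() returns 16 -> []
enqueue(14) -> [14]
enqueue(20) -> [14, 20]
dequeue() returns 14 -> [20]
dequeue() returns 20 -> []
Final queue (front to back): []


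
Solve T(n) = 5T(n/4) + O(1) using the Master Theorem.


a=5, b=4, c=0. log_4(5)=1.161 > c=0. Case 1: O(n^log_b(a)) = O(n^1.161)
Complexity: O(n^1.161)


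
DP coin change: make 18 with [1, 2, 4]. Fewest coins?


dp[0]=0; dp[i]=1+min(dp[i-c] for c in coins)
...dp[13]=4, dp[14]=4, dp[15]=5, dp[16]=4, dp[17]=5, dp[18]=5
Minimum coins for 18 = 5


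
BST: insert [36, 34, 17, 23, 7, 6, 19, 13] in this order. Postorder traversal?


Root = 36; build tree by BST insertion.
Postorder traversal: [6, 13, 7, 19, 23, 17, 34, 36]


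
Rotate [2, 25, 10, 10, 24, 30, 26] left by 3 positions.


Left rotate by 3: [10, 24, 30, 26, 2, 25, 10]


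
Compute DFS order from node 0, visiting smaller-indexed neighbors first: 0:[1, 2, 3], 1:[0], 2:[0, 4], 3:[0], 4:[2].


DFS stack-based: start with [0]
Visit order: [0, 1, 2, 4, 3]


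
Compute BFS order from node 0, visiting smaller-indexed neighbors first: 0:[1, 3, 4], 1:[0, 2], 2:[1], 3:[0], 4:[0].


BFS queue: start with [0]
Visit order: [0, 1, 3, 4, 2]


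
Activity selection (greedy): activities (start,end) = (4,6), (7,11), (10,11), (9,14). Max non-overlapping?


Greedy: pick earliest-ending, then skip overlaps.
Selected (2 activities): [(4, 6), (7, 11)]


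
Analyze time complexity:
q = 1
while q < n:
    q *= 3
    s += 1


Per nesting level: O(log n) = O(log n)
Complexity: O(log n)


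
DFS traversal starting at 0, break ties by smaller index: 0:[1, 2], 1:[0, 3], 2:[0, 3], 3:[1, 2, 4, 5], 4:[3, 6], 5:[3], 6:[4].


DFS stack-based: start with [0]
Visit order: [0, 1, 3, 2, 4, 6, 5]


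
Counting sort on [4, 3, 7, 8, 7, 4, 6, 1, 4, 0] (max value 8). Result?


Count array: [1, 1, 0, 1, 3, 0, 1, 2, 1]
Reconstruct: [0, 1, 3, 4, 4, 4, 6, 7, 7, 8]


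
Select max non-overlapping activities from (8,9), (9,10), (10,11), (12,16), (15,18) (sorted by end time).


Greedy: pick earliest-ending, then skip overlaps.
Selected (4 activities): [(8, 9), (9, 10), (10, 11), (12, 16)]


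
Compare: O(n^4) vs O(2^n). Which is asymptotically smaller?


quartic grows slower than exponential
O(n^4) is asymptotically smaller; O(2^n) grows faster


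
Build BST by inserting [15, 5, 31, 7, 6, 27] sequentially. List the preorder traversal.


Root = 15; build tree by BST insertion.
Preorder traversal: [15, 5, 7, 6, 31, 27]


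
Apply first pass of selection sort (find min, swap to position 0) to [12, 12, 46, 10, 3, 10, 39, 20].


After one pass: [3, 12, 46, 10, 12, 10, 39, 20]


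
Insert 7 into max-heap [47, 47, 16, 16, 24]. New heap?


Append 7: [47, 47, 16, 16, 24, 7]
Bubble up: no swaps needed
Result: [47, 47, 16, 16, 24, 7]


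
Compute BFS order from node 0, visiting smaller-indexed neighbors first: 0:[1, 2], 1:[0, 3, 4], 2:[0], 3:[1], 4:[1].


BFS queue: start with [0]
Visit order: [0, 1, 2, 3, 4]


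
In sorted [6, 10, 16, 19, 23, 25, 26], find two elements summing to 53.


Two pointers: lo=0, hi=6
No pair sums to 53


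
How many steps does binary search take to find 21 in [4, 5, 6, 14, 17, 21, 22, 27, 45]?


Search for 21:
[0,8] mid=4 arr[4]=17
[5,8] mid=6 arr[6]=22
[5,5] mid=5 arr[5]=21
Total: 3 comparisons


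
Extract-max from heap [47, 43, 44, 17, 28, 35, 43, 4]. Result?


Max = 47
Replace root with last, heapify down
Resulting heap: [44, 43, 43, 17, 28, 35, 4]


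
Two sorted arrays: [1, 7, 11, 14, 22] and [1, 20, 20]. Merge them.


Compare heads, take smaller each step.
Merged: [1, 1, 7, 11, 14, 20, 20, 22]


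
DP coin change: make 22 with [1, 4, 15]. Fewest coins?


dp[0]=0; dp[i]=1+min(dp[i-c] for c in coins)
...dp[17]=3, dp[18]=4, dp[19]=2, dp[20]=3, dp[21]=4, dp[22]=5
Minimum coins for 22 = 5


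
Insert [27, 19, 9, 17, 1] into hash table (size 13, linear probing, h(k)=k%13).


Insertions: 27->slot 1; 19->slot 6; 9->slot 9; 17->slot 4; 1->slot 2
Table: [None, 27, 1, None, 17, None, 19, None, None, 9, None, None, None]


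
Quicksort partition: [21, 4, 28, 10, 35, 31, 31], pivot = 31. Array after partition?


Elements <= 31 go left of pivot.
Result: [21, 4, 28, 10, 31, 31, 35], pivot at index 5


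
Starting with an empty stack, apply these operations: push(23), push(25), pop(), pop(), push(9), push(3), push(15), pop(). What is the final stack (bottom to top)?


push(23) -> [23]
push(25) -> [23, 25]
pop() returns 25 -> [23]
pop() returns 23 -> []
push(9) -> [9]
push(3) -> [9, 3]
push(15) -> [9, 3, 15]
pop() returns 15 -> [9, 3]
Final stack (bottom to top): [9, 3]


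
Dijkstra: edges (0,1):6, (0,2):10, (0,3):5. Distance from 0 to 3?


Dijkstra from 0:
Distances: {0: 0, 1: 6, 2: 10, 3: 5}
Shortest distance to 3 = 5, path = [0, 3]


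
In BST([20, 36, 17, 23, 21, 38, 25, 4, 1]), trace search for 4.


BST root = 20
Search for 4: compare at each node
Path: [20, 17, 4]


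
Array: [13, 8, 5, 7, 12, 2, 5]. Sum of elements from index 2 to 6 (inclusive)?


Prefix sums: [0, 13, 21, 26, 33, 45, 47, 52]
Sum[2..6] = prefix[7] - prefix[2] = 52 - 21 = 31


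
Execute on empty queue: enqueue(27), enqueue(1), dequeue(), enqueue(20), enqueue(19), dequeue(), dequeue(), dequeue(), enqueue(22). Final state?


enqueue(27) -> [27]
enqueue(1) -> [27, 1]
dequeue() returns 27 -> [1]
enqueue(20) -> [1, 20]
enqueue(19) -> [1, 20, 19]
dequeue() returns 1 -> [20, 19]
dequeue() returns 20 -> [19]
dequeue() returns 19 -> []
enqueue(22) -> [22]
Final queue (front to back): [22]


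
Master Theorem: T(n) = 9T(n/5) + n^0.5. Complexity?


a=9, b=5, c=0.5. log_5(9)=1.365 > c=0.5. Case 1: O(n^log_b(a)) = O(n^1.365)
Complexity: O(n^1.365)


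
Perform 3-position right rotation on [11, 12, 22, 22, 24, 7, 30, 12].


Right rotate by 3: [7, 30, 12, 11, 12, 22, 22, 24]


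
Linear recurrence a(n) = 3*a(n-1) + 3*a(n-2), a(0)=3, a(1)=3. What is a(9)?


Build bottom-up:
...a(7)=13203, a(8)=50058, a(9)=3*50058+3*13203=189783


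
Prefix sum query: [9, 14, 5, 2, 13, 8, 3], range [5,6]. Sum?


Prefix sums: [0, 9, 23, 28, 30, 43, 51, 54]
Sum[5..6] = prefix[7] - prefix[5] = 54 - 43 = 11


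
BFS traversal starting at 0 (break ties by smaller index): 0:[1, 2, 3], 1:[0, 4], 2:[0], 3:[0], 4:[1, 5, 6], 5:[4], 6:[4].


BFS queue: start with [0]
Visit order: [0, 1, 2, 3, 4, 5, 6]


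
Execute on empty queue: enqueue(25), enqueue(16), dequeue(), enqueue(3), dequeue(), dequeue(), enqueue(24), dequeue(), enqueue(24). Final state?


enqueue(25) -> [25]
enqueue(16) -> [25, 16]
dequeue() returns 25 -> [16]
enqueue(3) -> [16, 3]
dequeue() returns 16 -> [3]
dequeue() returns 3 -> []
enqueue(24) -> [24]
dequeue() returns 24 -> []
enqueue(24) -> [24]
Final queue (front to back): [24]


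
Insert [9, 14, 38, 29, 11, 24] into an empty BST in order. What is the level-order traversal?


Root = 9; build tree by BST insertion.
Level-Order traversal: [9, 14, 11, 38, 29, 24]


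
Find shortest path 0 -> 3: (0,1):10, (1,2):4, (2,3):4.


Dijkstra from 0:
Distances: {0: 0, 1: 10, 2: 14, 3: 18}
Shortest distance to 3 = 18, path = [0, 1, 2, 3]


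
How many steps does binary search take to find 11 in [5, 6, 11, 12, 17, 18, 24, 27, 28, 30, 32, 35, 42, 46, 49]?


Search for 11:
[0,14] mid=7 arr[7]=27
[0,6] mid=3 arr[3]=12
[0,2] mid=1 arr[1]=6
[2,2] mid=2 arr[2]=11
Total: 4 comparisons


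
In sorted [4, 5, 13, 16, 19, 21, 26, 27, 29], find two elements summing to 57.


Two pointers: lo=0, hi=8
No pair sums to 57


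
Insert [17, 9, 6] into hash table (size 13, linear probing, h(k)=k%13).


Insertions: 17->slot 4; 9->slot 9; 6->slot 6
Table: [None, None, None, None, 17, None, 6, None, None, 9, None, None, None]


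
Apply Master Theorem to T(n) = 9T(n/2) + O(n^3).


a=9, b=2, c=3. log_2(9)=3.170 > c=3. Case 1: O(n^log_b(a)) = O(n^3.170)
Complexity: O(n^3.170)


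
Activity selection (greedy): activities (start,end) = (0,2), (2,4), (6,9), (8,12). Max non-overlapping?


Greedy: pick earliest-ending, then skip overlaps.
Selected (3 activities): [(0, 2), (2, 4), (6, 9)]


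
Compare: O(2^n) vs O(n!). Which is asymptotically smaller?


exponential grows slower than factorial
O(2^n) is asymptotically smaller; O(n!) grows faster


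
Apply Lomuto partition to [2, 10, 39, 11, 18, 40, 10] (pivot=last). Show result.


Elements <= 10 go left of pivot.
Result: [2, 10, 10, 11, 18, 40, 39], pivot at index 2


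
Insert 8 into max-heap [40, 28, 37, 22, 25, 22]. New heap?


Append 8: [40, 28, 37, 22, 25, 22, 8]
Bubble up: no swaps needed
Result: [40, 28, 37, 22, 25, 22, 8]


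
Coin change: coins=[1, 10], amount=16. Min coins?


dp[0]=0; dp[i]=1+min(dp[i-c] for c in coins)
...dp[11]=2, dp[12]=3, dp[13]=4, dp[14]=5, dp[15]=6, dp[16]=7
Minimum coins for 16 = 7


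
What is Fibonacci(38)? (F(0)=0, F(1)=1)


F(n)=F(n-1)+F(n-2)
...F(36)=14930352, F(37)=24157817, F(38)=39088169


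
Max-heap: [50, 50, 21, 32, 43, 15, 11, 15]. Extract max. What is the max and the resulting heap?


Max = 50
Replace root with last, heapify down
Resulting heap: [50, 43, 21, 32, 15, 15, 11]


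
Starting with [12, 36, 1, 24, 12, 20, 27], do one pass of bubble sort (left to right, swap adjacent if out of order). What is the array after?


After one pass: [12, 1, 24, 12, 20, 27, 36]


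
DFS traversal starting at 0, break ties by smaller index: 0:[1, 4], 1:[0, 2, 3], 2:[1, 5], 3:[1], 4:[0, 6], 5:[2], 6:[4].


DFS stack-based: start with [0]
Visit order: [0, 1, 2, 5, 3, 4, 6]


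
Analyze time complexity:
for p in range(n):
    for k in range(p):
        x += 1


Per nesting level: O(n) * O(n) [triangular over p] = O(n^2)
Complexity: O(n^2)


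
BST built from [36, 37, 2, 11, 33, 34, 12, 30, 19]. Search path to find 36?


BST root = 36
Search for 36: compare at each node
Path: [36]


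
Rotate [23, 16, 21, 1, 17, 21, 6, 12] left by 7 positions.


Left rotate by 7: [12, 23, 16, 21, 1, 17, 21, 6]


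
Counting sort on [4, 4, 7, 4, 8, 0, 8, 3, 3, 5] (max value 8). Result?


Count array: [1, 0, 0, 2, 3, 1, 0, 1, 2]
Reconstruct: [0, 3, 3, 4, 4, 4, 5, 7, 8, 8]


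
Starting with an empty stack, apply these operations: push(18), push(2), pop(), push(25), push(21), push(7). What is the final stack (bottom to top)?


push(18) -> [18]
push(2) -> [18, 2]
pop() returns 2 -> [18]
push(25) -> [18, 25]
push(21) -> [18, 25, 21]
push(7) -> [18, 25, 21, 7]
Final stack (bottom to top): [18, 25, 21, 7]


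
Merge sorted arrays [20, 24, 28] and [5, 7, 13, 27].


Compare heads, take smaller each step.
Merged: [5, 7, 13, 20, 24, 27, 28]


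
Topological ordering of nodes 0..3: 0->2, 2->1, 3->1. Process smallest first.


Kahn's algorithm, process smallest node first
Order: [0, 2, 3, 1]


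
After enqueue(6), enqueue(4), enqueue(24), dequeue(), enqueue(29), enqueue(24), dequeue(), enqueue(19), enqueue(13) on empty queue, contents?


enqueue(6) -> [6]
enqueue(4) -> [6, 4]
enqueue(24) -> [6, 4, 24]
dequeue() returns 6 -> [4, 24]
enqueue(29) -> [4, 24, 29]
enqueue(24) -> [4, 24, 29, 24]
dequeue() returns 4 -> [24, 29, 24]
enqueue(19) -> [24, 29, 24, 19]
enqueue(13) -> [24, 29, 24, 19, 13]
Final queue (front to back): [24, 29, 24, 19, 13]


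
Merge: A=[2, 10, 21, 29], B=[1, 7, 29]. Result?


Compare heads, take smaller each step.
Merged: [1, 2, 7, 10, 21, 29, 29]


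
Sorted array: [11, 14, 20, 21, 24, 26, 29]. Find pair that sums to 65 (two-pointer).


Two pointers: lo=0, hi=6
No pair sums to 65


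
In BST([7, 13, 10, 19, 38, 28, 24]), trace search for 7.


BST root = 7
Search for 7: compare at each node
Path: [7]


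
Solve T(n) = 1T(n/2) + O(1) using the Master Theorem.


a=1, b=2, c=0. log_2(1)=0 = c=0. Case 2: O(n^c log n) = O(log n)
Complexity: O(log n)


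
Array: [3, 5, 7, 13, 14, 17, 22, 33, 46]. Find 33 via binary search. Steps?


Search for 33:
[0,8] mid=4 arr[4]=14
[5,8] mid=6 arr[6]=22
[7,8] mid=7 arr[7]=33
Total: 3 comparisons


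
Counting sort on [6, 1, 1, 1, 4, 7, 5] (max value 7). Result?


Count array: [0, 3, 0, 0, 1, 1, 1, 1]
Reconstruct: [1, 1, 1, 4, 5, 6, 7]


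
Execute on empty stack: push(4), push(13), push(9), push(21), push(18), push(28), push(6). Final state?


push(4) -> [4]
push(13) -> [4, 13]
push(9) -> [4, 13, 9]
push(21) -> [4, 13, 9, 21]
push(18) -> [4, 13, 9, 21, 18]
push(28) -> [4, 13, 9, 21, 18, 28]
push(6) -> [4, 13, 9, 21, 18, 28, 6]
Final stack (bottom to top): [4, 13, 9, 21, 18, 28, 6]


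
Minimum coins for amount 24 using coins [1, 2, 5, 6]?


dp[0]=0; dp[i]=1+min(dp[i-c] for c in coins)
...dp[19]=4, dp[20]=4, dp[21]=4, dp[22]=4, dp[23]=4, dp[24]=4
Minimum coins for 24 = 4


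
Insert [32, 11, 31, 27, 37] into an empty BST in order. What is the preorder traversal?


Root = 32; build tree by BST insertion.
Preorder traversal: [32, 11, 31, 27, 37]


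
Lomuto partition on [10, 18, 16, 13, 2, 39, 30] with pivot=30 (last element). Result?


Elements <= 30 go left of pivot.
Result: [10, 18, 16, 13, 2, 30, 39], pivot at index 5


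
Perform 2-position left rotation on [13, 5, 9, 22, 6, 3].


Left rotate by 2: [9, 22, 6, 3, 13, 5]


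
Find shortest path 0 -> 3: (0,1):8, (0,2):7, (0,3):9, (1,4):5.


Dijkstra from 0:
Distances: {0: 0, 1: 8, 2: 7, 3: 9, 4: 13}
Shortest distance to 3 = 9, path = [0, 3]


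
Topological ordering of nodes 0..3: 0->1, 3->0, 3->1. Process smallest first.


Kahn's algorithm, process smallest node first
Order: [2, 3, 0, 1]


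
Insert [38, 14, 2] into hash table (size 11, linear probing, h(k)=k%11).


Insertions: 38->slot 5; 14->slot 3; 2->slot 2
Table: [None, None, 2, 14, None, 38, None, None, None, None, None]


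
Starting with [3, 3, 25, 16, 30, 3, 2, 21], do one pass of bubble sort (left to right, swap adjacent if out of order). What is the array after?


After one pass: [3, 3, 16, 25, 3, 2, 21, 30]


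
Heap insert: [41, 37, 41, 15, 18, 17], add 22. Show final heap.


Append 22: [41, 37, 41, 15, 18, 17, 22]
Bubble up: no swaps needed
Result: [41, 37, 41, 15, 18, 17, 22]


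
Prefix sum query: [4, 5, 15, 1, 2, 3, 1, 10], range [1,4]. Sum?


Prefix sums: [0, 4, 9, 24, 25, 27, 30, 31, 41]
Sum[1..4] = prefix[5] - prefix[1] = 27 - 4 = 23


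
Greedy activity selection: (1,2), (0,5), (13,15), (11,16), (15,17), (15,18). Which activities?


Greedy: pick earliest-ending, then skip overlaps.
Selected (3 activities): [(1, 2), (13, 15), (15, 17)]


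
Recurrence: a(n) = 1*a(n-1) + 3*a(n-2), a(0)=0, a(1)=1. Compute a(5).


Build bottom-up:
...a(3)=4, a(4)=7, a(5)=1*7+3*4=19


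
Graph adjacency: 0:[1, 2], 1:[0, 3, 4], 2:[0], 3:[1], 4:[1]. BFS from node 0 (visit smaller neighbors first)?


BFS queue: start with [0]
Visit order: [0, 1, 2, 3, 4]


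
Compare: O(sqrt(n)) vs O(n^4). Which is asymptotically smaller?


sublinear grows slower than quartic
O(sqrt(n)) is asymptotically smaller; O(n^4) grows faster


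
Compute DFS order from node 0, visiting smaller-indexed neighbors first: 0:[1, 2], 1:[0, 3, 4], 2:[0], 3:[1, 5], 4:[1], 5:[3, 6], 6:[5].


DFS stack-based: start with [0]
Visit order: [0, 1, 3, 5, 6, 4, 2]


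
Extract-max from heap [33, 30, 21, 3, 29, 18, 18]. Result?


Max = 33
Replace root with last, heapify down
Resulting heap: [30, 29, 21, 3, 18, 18]


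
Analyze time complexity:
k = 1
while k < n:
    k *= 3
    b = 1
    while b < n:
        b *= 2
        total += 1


Per nesting level: O(log n) * O(log n) = O((log n)^2)
Complexity: O((log n)^2)


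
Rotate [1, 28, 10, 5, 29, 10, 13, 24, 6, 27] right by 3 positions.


Right rotate by 3: [24, 6, 27, 1, 28, 10, 5, 29, 10, 13]


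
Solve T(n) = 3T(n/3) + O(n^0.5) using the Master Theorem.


a=3, b=3, c=0.5. log_3(3)=1 > c=0.5. Case 1: O(n^log_b(a)) = O(n)
Complexity: O(n)


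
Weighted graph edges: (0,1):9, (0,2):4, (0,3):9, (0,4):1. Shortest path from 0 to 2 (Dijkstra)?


Dijkstra from 0:
Distances: {0: 0, 1: 9, 2: 4, 3: 9, 4: 1}
Shortest distance to 2 = 4, path = [0, 2]


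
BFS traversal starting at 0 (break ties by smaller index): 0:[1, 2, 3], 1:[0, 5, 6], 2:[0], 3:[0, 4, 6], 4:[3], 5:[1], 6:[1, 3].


BFS queue: start with [0]
Visit order: [0, 1, 2, 3, 5, 6, 4]


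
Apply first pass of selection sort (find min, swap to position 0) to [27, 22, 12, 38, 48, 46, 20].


After one pass: [12, 22, 27, 38, 48, 46, 20]


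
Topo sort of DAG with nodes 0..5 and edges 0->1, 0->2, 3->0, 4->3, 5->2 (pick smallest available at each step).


Kahn's algorithm, process smallest node first
Order: [4, 3, 0, 1, 5, 2]


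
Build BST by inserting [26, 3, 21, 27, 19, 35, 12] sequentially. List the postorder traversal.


Root = 26; build tree by BST insertion.
Postorder traversal: [12, 19, 21, 3, 35, 27, 26]


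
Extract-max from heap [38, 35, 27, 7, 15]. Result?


Max = 38
Replace root with last, heapify down
Resulting heap: [35, 15, 27, 7]


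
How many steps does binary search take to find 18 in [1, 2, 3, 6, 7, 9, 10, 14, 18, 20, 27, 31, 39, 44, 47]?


Search for 18:
[0,14] mid=7 arr[7]=14
[8,14] mid=11 arr[11]=31
[8,10] mid=9 arr[9]=20
[8,8] mid=8 arr[8]=18
Total: 4 comparisons


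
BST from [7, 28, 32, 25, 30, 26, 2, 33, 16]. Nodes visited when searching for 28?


BST root = 7
Search for 28: compare at each node
Path: [7, 28]


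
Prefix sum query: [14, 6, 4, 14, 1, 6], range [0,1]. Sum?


Prefix sums: [0, 14, 20, 24, 38, 39, 45]
Sum[0..1] = prefix[2] - prefix[0] = 20 - 0 = 20


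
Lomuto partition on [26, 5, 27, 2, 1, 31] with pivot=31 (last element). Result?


Elements <= 31 go left of pivot.
Result: [26, 5, 27, 2, 1, 31], pivot at index 5


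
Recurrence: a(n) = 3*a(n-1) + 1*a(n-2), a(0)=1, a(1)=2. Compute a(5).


Build bottom-up:
...a(3)=23, a(4)=76, a(5)=3*76+1*23=251


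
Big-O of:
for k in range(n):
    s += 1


Per nesting level: O(n) = O(n)
Complexity: O(n)


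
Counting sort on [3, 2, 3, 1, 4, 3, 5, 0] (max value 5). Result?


Count array: [1, 1, 1, 3, 1, 1]
Reconstruct: [0, 1, 2, 3, 3, 3, 4, 5]


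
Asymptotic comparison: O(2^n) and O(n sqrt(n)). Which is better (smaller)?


n^1.5 grows slower than exponential
O(n sqrt(n)) is asymptotically smaller; O(2^n) grows faster


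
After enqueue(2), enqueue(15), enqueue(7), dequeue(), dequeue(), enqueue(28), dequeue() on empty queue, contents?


enqueue(2) -> [2]
enqueue(15) -> [2, 15]
enqueue(7) -> [2, 15, 7]
dequeue() returns 2 -> [15, 7]
dequeue() returns 15 -> [7]
enqueue(28) -> [7, 28]
dequeue() returns 7 -> [28]
Final queue (front to back): [28]


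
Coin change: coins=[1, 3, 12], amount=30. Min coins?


dp[0]=0; dp[i]=1+min(dp[i-c] for c in coins)
...dp[25]=3, dp[26]=4, dp[27]=3, dp[28]=4, dp[29]=5, dp[30]=4
Minimum coins for 30 = 4


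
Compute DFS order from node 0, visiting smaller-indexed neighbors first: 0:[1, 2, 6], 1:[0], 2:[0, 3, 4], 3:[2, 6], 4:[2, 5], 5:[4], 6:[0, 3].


DFS stack-based: start with [0]
Visit order: [0, 1, 2, 3, 6, 4, 5]


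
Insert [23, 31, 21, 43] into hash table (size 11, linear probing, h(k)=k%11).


Insertions: 23->slot 1; 31->slot 9; 21->slot 10; 43->slot 0
Table: [43, 23, None, None, None, None, None, None, None, 31, 21]


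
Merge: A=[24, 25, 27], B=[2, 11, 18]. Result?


Compare heads, take smaller each step.
Merged: [2, 11, 18, 24, 25, 27]


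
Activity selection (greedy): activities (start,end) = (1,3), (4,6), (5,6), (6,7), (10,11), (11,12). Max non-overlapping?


Greedy: pick earliest-ending, then skip overlaps.
Selected (5 activities): [(1, 3), (4, 6), (6, 7), (10, 11), (11, 12)]


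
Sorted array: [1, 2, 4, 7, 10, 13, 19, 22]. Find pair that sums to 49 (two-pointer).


Two pointers: lo=0, hi=7
No pair sums to 49


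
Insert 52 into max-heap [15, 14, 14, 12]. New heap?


Append 52: [15, 14, 14, 12, 52]
Bubble up: swap idx 4(52) with idx 1(14); swap idx 1(52) with idx 0(15)
Result: [52, 15, 14, 12, 14]


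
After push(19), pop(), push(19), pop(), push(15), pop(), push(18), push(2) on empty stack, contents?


push(19) -> [19]
pop() returns 19 -> []
push(19) -> [19]
pop() returns 19 -> []
push(15) -> [15]
pop() returns 15 -> []
push(18) -> [18]
push(2) -> [18, 2]
Final stack (bottom to top): [18, 2]


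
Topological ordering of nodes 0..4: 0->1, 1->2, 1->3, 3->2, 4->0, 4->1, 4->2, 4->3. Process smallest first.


Kahn's algorithm, process smallest node first
Order: [4, 0, 1, 3, 2]


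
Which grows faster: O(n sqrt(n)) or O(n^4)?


n^1.5 grows slower than quartic
O(n sqrt(n)) is asymptotically smaller; O(n^4) grows faster


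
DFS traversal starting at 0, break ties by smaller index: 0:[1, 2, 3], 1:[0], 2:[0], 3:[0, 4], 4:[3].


DFS stack-based: start with [0]
Visit order: [0, 1, 2, 3, 4]


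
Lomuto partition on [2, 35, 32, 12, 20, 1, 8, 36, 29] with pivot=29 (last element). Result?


Elements <= 29 go left of pivot.
Result: [2, 12, 20, 1, 8, 29, 32, 36, 35], pivot at index 5


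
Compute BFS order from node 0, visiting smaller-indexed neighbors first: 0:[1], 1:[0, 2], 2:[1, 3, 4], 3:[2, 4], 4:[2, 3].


BFS queue: start with [0]
Visit order: [0, 1, 2, 3, 4]


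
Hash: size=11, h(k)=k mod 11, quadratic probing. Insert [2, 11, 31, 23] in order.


Insertions: 2->slot 2; 11->slot 0; 31->slot 9; 23->slot 1
Table: [11, 23, 2, None, None, None, None, None, None, 31, None]


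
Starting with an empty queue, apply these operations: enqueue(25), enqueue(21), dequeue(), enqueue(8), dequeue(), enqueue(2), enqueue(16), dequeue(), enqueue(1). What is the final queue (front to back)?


enqueue(25) -> [25]
enqueue(21) -> [25, 21]
dequeue() returns 25 -> [21]
enqueue(8) -> [21, 8]
dequeue() returns 21 -> [8]
enqueue(2) -> [8, 2]
enqueue(16) -> [8, 2, 16]
dequeue() returns 8 -> [2, 16]
enqueue(1) -> [2, 16, 1]
Final queue (front to back): [2, 16, 1]


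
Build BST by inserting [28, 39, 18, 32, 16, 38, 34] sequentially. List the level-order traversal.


Root = 28; build tree by BST insertion.
Level-Order traversal: [28, 18, 39, 16, 32, 38, 34]


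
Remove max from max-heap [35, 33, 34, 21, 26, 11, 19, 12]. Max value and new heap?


Max = 35
Replace root with last, heapify down
Resulting heap: [34, 33, 19, 21, 26, 11, 12]


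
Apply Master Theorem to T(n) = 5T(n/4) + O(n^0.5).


a=5, b=4, c=0.5. log_4(5)=1.161 > c=0.5. Case 1: O(n^log_b(a)) = O(n^1.161)
Complexity: O(n^1.161)


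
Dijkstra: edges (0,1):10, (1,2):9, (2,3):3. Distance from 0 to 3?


Dijkstra from 0:
Distances: {0: 0, 1: 10, 2: 19, 3: 22}
Shortest distance to 3 = 22, path = [0, 1, 2, 3]


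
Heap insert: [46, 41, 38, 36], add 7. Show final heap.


Append 7: [46, 41, 38, 36, 7]
Bubble up: no swaps needed
Result: [46, 41, 38, 36, 7]


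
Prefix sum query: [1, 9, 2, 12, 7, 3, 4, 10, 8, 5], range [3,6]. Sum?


Prefix sums: [0, 1, 10, 12, 24, 31, 34, 38, 48, 56, 61]
Sum[3..6] = prefix[7] - prefix[3] = 38 - 12 = 26


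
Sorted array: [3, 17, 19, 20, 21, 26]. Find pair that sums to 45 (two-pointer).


Two pointers: lo=0, hi=5
Found pair: (19, 26) summing to 45


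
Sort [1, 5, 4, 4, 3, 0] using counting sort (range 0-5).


Count array: [1, 1, 0, 1, 2, 1]
Reconstruct: [0, 1, 3, 4, 4, 5]


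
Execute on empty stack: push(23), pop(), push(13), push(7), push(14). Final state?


push(23) -> [23]
pop() returns 23 -> []
push(13) -> [13]
push(7) -> [13, 7]
push(14) -> [13, 7, 14]
Final stack (bottom to top): [13, 7, 14]


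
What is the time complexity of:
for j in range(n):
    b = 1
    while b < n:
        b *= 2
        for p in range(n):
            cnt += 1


Per nesting level: O(n) * O(log n) * O(n) = O(n^2 log n)
Complexity: O(n^2 log n)


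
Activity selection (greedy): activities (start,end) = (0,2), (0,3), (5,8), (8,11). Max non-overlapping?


Greedy: pick earliest-ending, then skip overlaps.
Selected (3 activities): [(0, 2), (5, 8), (8, 11)]


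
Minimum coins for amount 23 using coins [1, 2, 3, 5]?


dp[0]=0; dp[i]=1+min(dp[i-c] for c in coins)
...dp[18]=4, dp[19]=5, dp[20]=4, dp[21]=5, dp[22]=5, dp[23]=5
Minimum coins for 23 = 5


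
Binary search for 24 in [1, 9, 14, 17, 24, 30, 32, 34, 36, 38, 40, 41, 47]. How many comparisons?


Search for 24:
[0,12] mid=6 arr[6]=32
[0,5] mid=2 arr[2]=14
[3,5] mid=4 arr[4]=24
Total: 3 comparisons


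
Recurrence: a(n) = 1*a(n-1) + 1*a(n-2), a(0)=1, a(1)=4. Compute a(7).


Build bottom-up:
...a(5)=23, a(6)=37, a(7)=1*37+1*23=60


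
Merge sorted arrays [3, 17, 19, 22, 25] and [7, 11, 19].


Compare heads, take smaller each step.
Merged: [3, 7, 11, 17, 19, 19, 22, 25]


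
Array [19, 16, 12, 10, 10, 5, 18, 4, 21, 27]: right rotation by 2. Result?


Right rotate by 2: [21, 27, 19, 16, 12, 10, 10, 5, 18, 4]


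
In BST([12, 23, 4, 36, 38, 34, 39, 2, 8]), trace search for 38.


BST root = 12
Search for 38: compare at each node
Path: [12, 23, 36, 38]


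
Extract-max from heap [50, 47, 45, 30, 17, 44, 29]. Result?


Max = 50
Replace root with last, heapify down
Resulting heap: [47, 30, 45, 29, 17, 44]


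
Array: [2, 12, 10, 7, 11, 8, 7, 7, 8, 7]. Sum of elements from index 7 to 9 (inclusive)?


Prefix sums: [0, 2, 14, 24, 31, 42, 50, 57, 64, 72, 79]
Sum[7..9] = prefix[10] - prefix[7] = 79 - 57 = 22


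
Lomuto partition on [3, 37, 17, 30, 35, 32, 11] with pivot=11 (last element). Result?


Elements <= 11 go left of pivot.
Result: [3, 11, 17, 30, 35, 32, 37], pivot at index 1


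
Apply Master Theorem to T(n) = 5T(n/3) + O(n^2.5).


a=5, b=3, c=2.5. log_3(5)=1.465 < c=2.5. Case 3: O(n^c) = O(n^2.500)
Complexity: O(n^2.500)


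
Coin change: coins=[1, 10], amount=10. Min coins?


dp[0]=0; dp[i]=1+min(dp[i-c] for c in coins)
...dp[5]=5, dp[6]=6, dp[7]=7, dp[8]=8, dp[9]=9, dp[10]=1
Minimum coins for 10 = 1


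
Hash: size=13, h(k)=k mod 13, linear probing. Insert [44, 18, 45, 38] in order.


Insertions: 44->slot 5; 18->slot 6; 45->slot 7; 38->slot 12
Table: [None, None, None, None, None, 44, 18, 45, None, None, None, None, 38]


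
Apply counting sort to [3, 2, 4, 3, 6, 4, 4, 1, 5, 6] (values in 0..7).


Count array: [0, 1, 1, 2, 3, 1, 2, 0]
Reconstruct: [1, 2, 3, 3, 4, 4, 4, 5, 6, 6]


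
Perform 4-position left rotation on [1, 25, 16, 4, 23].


Left rotate by 4: [23, 1, 25, 16, 4]


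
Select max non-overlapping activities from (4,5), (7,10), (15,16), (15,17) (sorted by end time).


Greedy: pick earliest-ending, then skip overlaps.
Selected (3 activities): [(4, 5), (7, 10), (15, 16)]


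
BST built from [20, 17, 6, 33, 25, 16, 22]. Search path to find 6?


BST root = 20
Search for 6: compare at each node
Path: [20, 17, 6]


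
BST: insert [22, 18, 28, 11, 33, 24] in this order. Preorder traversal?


Root = 22; build tree by BST insertion.
Preorder traversal: [22, 18, 11, 28, 24, 33]


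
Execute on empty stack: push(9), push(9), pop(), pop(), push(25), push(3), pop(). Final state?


push(9) -> [9]
push(9) -> [9, 9]
pop() returns 9 -> [9]
pop() returns 9 -> []
push(25) -> [25]
push(3) -> [25, 3]
pop() returns 3 -> [25]
Final stack (bottom to top): [25]


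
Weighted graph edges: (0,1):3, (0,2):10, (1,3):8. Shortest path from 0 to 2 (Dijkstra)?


Dijkstra from 0:
Distances: {0: 0, 1: 3, 2: 10, 3: 11}
Shortest distance to 2 = 10, path = [0, 2]


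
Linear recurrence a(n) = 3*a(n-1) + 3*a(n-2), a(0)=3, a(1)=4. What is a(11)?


Build bottom-up:
...a(9)=225099, a(10)=853416, a(11)=3*853416+3*225099=3235545


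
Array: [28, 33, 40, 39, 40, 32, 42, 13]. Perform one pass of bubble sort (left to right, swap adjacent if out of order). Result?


After one pass: [28, 33, 39, 40, 32, 40, 13, 42]


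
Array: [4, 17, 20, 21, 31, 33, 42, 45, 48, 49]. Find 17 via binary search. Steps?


Search for 17:
[0,9] mid=4 arr[4]=31
[0,3] mid=1 arr[1]=17
Total: 2 comparisons


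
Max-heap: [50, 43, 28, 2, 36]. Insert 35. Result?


Append 35: [50, 43, 28, 2, 36, 35]
Bubble up: swap idx 5(35) with idx 2(28)
Result: [50, 43, 35, 2, 36, 28]


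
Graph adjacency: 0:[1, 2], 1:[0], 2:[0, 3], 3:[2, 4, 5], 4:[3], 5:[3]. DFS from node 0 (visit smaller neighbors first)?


DFS stack-based: start with [0]
Visit order: [0, 1, 2, 3, 4, 5]


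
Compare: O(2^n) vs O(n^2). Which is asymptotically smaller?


quadratic grows slower than exponential
O(n^2) is asymptotically smaller; O(2^n) grows faster


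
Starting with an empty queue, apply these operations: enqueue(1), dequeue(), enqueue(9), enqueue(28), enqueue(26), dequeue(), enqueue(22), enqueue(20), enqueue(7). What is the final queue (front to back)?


enqueue(1) -> [1]
dequeue() returns 1 -> []
enqueue(9) -> [9]
enqueue(28) -> [9, 28]
enqueue(26) -> [9, 28, 26]
dequeue() returns 9 -> [28, 26]
enqueue(22) -> [28, 26, 22]
enqueue(20) -> [28, 26, 22, 20]
enqueue(7) -> [28, 26, 22, 20, 7]
Final queue (front to back): [28, 26, 22, 20, 7]


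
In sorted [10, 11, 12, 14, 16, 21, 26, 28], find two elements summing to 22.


Two pointers: lo=0, hi=7
Found pair: (10, 12) summing to 22


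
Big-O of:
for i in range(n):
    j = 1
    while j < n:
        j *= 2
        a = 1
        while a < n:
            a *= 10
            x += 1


Per nesting level: O(n) * O(log n) * O(log n) = O(n (log n)^2)
Complexity: O(n (log n)^2)


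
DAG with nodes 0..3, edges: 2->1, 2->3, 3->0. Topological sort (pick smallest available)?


Kahn's algorithm, process smallest node first
Order: [2, 1, 3, 0]


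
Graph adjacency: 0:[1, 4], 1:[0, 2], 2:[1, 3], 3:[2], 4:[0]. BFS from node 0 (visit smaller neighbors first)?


BFS queue: start with [0]
Visit order: [0, 1, 4, 2, 3]


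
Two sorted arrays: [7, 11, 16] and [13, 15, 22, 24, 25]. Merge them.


Compare heads, take smaller each step.
Merged: [7, 11, 13, 15, 16, 22, 24, 25]


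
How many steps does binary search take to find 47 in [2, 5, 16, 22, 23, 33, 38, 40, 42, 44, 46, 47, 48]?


Search for 47:
[0,12] mid=6 arr[6]=38
[7,12] mid=9 arr[9]=44
[10,12] mid=11 arr[11]=47
Total: 3 comparisons


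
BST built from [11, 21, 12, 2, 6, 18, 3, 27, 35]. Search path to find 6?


BST root = 11
Search for 6: compare at each node
Path: [11, 2, 6]


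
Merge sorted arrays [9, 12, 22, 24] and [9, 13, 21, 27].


Compare heads, take smaller each step.
Merged: [9, 9, 12, 13, 21, 22, 24, 27]


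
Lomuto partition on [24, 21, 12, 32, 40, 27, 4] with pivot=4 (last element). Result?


Elements <= 4 go left of pivot.
Result: [4, 21, 12, 32, 40, 27, 24], pivot at index 0


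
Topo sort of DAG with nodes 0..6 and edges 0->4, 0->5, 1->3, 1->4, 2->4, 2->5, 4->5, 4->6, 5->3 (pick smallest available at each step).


Kahn's algorithm, process smallest node first
Order: [0, 1, 2, 4, 5, 3, 6]


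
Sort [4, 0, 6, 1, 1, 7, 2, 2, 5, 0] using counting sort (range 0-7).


Count array: [2, 2, 2, 0, 1, 1, 1, 1]
Reconstruct: [0, 0, 1, 1, 2, 2, 4, 5, 6, 7]


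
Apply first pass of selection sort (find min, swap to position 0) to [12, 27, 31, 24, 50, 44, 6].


After one pass: [6, 27, 31, 24, 50, 44, 12]


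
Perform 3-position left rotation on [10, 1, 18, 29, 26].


Left rotate by 3: [29, 26, 10, 1, 18]


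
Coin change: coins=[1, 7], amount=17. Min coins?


dp[0]=0; dp[i]=1+min(dp[i-c] for c in coins)
...dp[12]=6, dp[13]=7, dp[14]=2, dp[15]=3, dp[16]=4, dp[17]=5
Minimum coins for 17 = 5


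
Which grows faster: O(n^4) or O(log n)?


logarithmic grows slower than quartic
O(log n) is asymptotically smaller; O(n^4) grows faster


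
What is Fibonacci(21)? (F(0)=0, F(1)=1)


F(n)=F(n-1)+F(n-2)
...F(19)=4181, F(20)=6765, F(21)=10946


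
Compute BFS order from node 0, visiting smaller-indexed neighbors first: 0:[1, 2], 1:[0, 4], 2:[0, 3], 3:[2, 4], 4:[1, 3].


BFS queue: start with [0]
Visit order: [0, 1, 2, 4, 3]


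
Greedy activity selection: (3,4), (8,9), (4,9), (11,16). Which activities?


Greedy: pick earliest-ending, then skip overlaps.
Selected (3 activities): [(3, 4), (8, 9), (11, 16)]


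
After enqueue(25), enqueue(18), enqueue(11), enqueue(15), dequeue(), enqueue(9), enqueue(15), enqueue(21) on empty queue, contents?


enqueue(25) -> [25]
enqueue(18) -> [25, 18]
enqueue(11) -> [25, 18, 11]
enqueue(15) -> [25, 18, 11, 15]
dequeue() returns 25 -> [18, 11, 15]
enqueue(9) -> [18, 11, 15, 9]
enqueue(15) -> [18, 11, 15, 9, 15]
enqueue(21) -> [18, 11, 15, 9, 15, 21]
Final queue (front to back): [18, 11, 15, 9, 15, 21]


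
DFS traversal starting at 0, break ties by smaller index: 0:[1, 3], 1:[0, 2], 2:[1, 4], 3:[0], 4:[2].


DFS stack-based: start with [0]
Visit order: [0, 1, 2, 4, 3]


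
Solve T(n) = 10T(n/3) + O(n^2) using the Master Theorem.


a=10, b=3, c=2. log_3(10)=2.096 > c=2. Case 1: O(n^log_b(a)) = O(n^2.096)
Complexity: O(n^2.096)


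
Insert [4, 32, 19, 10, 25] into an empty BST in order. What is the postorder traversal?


Root = 4; build tree by BST insertion.
Postorder traversal: [10, 25, 19, 32, 4]
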